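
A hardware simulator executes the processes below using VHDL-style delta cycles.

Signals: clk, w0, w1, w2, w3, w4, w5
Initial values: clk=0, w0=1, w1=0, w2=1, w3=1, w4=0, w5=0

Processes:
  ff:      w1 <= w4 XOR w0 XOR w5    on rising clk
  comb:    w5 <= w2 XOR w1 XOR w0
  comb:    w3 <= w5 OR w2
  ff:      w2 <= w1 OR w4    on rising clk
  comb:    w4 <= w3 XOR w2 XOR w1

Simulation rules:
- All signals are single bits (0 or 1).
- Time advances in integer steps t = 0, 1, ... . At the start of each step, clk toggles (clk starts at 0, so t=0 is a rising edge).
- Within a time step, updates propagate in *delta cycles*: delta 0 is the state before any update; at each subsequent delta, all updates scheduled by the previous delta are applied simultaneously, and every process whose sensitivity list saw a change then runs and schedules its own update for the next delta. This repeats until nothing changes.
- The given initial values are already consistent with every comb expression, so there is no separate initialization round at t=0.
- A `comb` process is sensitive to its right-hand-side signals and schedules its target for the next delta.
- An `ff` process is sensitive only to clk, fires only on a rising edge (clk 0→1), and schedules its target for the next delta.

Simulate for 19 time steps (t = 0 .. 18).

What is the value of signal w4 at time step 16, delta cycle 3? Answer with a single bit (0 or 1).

0

t=0 Δ0: w3=1 clk=0 w5=0 w4=0 w0=1 w1=0 w2=1
  Δ1: clk:0→1
  Δ2: w1:0→1, w2:1→0
  Δ3: w3:1→0
  Δ4: w4:0→1
  (4Δ to stable)
t=1 Δ0: w3=0 clk=1 w5=0 w4=1 w0=1 w1=1 w2=0
  Δ1: clk:1→0
  (1Δ to stable)
t=2 Δ0: w3=0 clk=0 w5=0 w4=1 w0=1 w1=1 w2=0
  Δ1: clk:0→1
  Δ2: w1:1→0, w2:0→1
  Δ3: w3:0→1
  Δ4: w4:1→0
  (4Δ to stable)
t=3 Δ0: w3=1 clk=1 w5=0 w4=0 w0=1 w1=0 w2=1
  Δ1: clk:1→0
  (1Δ to stable)
t=4 Δ0: w3=1 clk=0 w5=0 w4=0 w0=1 w1=0 w2=1
  Δ1: clk:0→1
  Δ2: w1:0→1, w2:1→0
  Δ3: w3:1→0
  Δ4: w4:0→1
  (4Δ to stable)
t=5 Δ0: w3=0 clk=1 w5=0 w4=1 w0=1 w1=1 w2=0
  Δ1: clk:1→0
  (1Δ to stable)
t=6 Δ0: w3=0 clk=0 w5=0 w4=1 w0=1 w1=1 w2=0
  Δ1: clk:0→1
  Δ2: w1:1→0, w2:0→1
  Δ3: w3:0→1
  Δ4: w4:1→0
  (4Δ to stable)
t=7 Δ0: w3=1 clk=1 w5=0 w4=0 w0=1 w1=0 w2=1
  Δ1: clk:1→0
  (1Δ to stable)
t=8 Δ0: w3=1 clk=0 w5=0 w4=0 w0=1 w1=0 w2=1
  Δ1: clk:0→1
  Δ2: w1:0→1, w2:1→0
  Δ3: w3:1→0
  Δ4: w4:0→1
  (4Δ to stable)
t=9 Δ0: w3=0 clk=1 w5=0 w4=1 w0=1 w1=1 w2=0
  Δ1: clk:1→0
  (1Δ to stable)
t=10 Δ0: w3=0 clk=0 w5=0 w4=1 w0=1 w1=1 w2=0
  Δ1: clk:0→1
  Δ2: w1:1→0, w2:0→1
  Δ3: w3:0→1
  Δ4: w4:1→0
  (4Δ to stable)
t=11 Δ0: w3=1 clk=1 w5=0 w4=0 w0=1 w1=0 w2=1
  Δ1: clk:1→0
  (1Δ to stable)
t=12 Δ0: w3=1 clk=0 w5=0 w4=0 w0=1 w1=0 w2=1
  Δ1: clk:0→1
  Δ2: w1:0→1, w2:1→0
  Δ3: w3:1→0
  Δ4: w4:0→1
  (4Δ to stable)
t=13 Δ0: w3=0 clk=1 w5=0 w4=1 w0=1 w1=1 w2=0
  Δ1: clk:1→0
  (1Δ to stable)
t=14 Δ0: w3=0 clk=0 w5=0 w4=1 w0=1 w1=1 w2=0
  Δ1: clk:0→1
  Δ2: w1:1→0, w2:0→1
  Δ3: w3:0→1
  Δ4: w4:1→0
  (4Δ to stable)
t=15 Δ0: w3=1 clk=1 w5=0 w4=0 w0=1 w1=0 w2=1
  Δ1: clk:1→0
  (1Δ to stable)
t=16 Δ0: w3=1 clk=0 w5=0 w4=0 w0=1 w1=0 w2=1
  Δ1: clk:0→1
  Δ2: w1:0→1, w2:1→0
  Δ3: w3:1→0
  Δ4: w4:0→1
  (4Δ to stable)
t=17 Δ0: w3=0 clk=1 w5=0 w4=1 w0=1 w1=1 w2=0
  Δ1: clk:1→0
  (1Δ to stable)
t=18 Δ0: w3=0 clk=0 w5=0 w4=1 w0=1 w1=1 w2=0
  Δ1: clk:0→1
  Δ2: w1:1→0, w2:0→1
  Δ3: w3:0→1
  Δ4: w4:1→0
  (4Δ to stable)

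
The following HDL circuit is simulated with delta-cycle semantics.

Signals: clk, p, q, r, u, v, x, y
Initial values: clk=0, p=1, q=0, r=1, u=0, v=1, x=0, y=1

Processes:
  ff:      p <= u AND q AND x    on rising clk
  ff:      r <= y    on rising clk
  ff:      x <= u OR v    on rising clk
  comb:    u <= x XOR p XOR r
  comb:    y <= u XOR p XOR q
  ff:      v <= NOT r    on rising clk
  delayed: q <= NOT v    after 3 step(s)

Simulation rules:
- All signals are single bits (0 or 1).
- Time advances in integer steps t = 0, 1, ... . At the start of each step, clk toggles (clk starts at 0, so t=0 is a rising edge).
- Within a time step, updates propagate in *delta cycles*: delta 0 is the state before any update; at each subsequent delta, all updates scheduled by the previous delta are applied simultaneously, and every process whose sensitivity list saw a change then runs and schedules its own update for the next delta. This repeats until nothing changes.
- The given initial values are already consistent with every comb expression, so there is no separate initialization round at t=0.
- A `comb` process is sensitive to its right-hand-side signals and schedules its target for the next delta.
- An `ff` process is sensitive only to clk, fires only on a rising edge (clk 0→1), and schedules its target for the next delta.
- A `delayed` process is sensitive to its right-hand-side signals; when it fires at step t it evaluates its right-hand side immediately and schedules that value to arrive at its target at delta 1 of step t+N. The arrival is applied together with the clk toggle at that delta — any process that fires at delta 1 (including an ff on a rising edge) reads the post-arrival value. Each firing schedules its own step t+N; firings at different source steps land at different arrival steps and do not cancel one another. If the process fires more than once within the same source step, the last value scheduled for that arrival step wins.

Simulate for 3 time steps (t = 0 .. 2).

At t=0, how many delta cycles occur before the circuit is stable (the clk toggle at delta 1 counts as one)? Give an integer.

3

t=0 Δ0: x=0 v=1 q=0 clk=0 p=1 y=1 r=1 u=0
  Δ1: clk:0→1
  Δ2: x:0→1, v:1→0, p:1→0
  Δ3: y:1→0
  (3Δ to stable)
t=1 Δ0: x=1 v=0 q=0 clk=1 p=0 y=0 r=1 u=0
  Δ1: clk:1→0
  (1Δ to stable)
t=2 Δ0: x=1 v=0 q=0 clk=0 p=0 y=0 r=1 u=0
  Δ1: clk:0→1
  Δ2: x:1→0, r:1→0
  (2Δ to stable)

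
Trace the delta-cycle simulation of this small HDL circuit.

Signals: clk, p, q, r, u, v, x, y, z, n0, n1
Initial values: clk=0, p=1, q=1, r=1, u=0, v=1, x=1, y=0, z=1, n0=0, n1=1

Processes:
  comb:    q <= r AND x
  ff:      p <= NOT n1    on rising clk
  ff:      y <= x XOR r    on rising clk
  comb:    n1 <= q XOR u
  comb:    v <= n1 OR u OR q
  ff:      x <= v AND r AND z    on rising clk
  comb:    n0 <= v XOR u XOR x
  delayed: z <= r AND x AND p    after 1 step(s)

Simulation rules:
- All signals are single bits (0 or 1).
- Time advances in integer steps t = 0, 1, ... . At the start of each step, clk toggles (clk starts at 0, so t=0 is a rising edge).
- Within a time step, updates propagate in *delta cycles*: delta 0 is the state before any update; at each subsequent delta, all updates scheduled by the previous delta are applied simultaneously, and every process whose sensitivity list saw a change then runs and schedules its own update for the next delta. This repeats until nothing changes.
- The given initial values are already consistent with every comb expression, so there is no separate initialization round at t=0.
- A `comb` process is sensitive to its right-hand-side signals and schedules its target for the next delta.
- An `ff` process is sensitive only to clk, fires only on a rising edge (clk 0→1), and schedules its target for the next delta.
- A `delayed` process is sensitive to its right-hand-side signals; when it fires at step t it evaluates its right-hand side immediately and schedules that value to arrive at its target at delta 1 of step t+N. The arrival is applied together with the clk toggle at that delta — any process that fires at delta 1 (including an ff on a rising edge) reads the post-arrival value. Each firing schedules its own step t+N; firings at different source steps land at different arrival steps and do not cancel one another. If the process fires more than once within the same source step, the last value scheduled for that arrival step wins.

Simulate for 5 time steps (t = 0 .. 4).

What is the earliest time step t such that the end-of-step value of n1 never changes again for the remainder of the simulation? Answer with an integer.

2

t=0 Δ0: u=0 q=1 n0=0 p=1 r=1 z=1 n1=1 x=1 clk=0 v=1 y=0
  Δ1: clk:0→1
  Δ2: p:1→0
  (2Δ to stable)
t=1 Δ0: u=0 q=1 n0=0 p=0 r=1 z=1 n1=1 x=1 clk=1 v=1 y=0
  Δ1: z:1→0, clk:1→0
  (1Δ to stable)
t=2 Δ0: u=0 q=1 n0=0 p=0 r=1 z=0 n1=1 x=1 clk=0 v=1 y=0
  Δ1: clk:0→1
  Δ2: x:1→0
  Δ3: q:1→0, n0:0→1
  Δ4: n1:1→0
  Δ5: v:1→0
  Δ6: n0:1→0
  (6Δ to stable)
t=3 Δ0: u=0 q=0 n0=0 p=0 r=1 z=0 n1=0 x=0 clk=1 v=0 y=0
  Δ1: clk:1→0
  (1Δ to stable)
t=4 Δ0: u=0 q=0 n0=0 p=0 r=1 z=0 n1=0 x=0 clk=0 v=0 y=0
  Δ1: clk:0→1
  Δ2: p:0→1, y:0→1
  (2Δ to stable)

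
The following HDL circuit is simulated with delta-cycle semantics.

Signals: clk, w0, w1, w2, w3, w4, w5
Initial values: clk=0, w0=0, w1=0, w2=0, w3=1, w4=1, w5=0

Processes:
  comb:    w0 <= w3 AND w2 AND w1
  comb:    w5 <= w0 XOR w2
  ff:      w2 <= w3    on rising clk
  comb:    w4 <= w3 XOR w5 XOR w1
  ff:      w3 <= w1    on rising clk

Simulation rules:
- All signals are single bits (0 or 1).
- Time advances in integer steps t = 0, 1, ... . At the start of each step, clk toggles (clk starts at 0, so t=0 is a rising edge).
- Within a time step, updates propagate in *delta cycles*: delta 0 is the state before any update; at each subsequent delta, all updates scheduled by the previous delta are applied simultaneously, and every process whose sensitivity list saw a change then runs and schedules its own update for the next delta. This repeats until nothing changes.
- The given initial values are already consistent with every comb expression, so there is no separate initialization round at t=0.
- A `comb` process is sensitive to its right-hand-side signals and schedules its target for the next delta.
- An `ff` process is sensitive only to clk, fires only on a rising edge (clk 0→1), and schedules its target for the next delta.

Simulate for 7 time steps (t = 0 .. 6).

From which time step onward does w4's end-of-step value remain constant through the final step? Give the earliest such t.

[bits: w0,w4,w1,w5,clk,w2,w3]
t=0: Δ0=0100001 Δ1=0100101 Δ2=0100110 Δ3=0001110 Δ4=0101110 | 4Δ
t=1: Δ0=0101110 Δ1=0101010 | 1Δ
t=2: Δ0=0101010 Δ1=0101110 Δ2=0101100 Δ3=0100100 Δ4=0000100 | 4Δ
t=3: Δ0=0000100 Δ1=0000000 | 1Δ
t=4: Δ0=0000000 Δ1=0000100 | 1Δ
t=5: Δ0=0000100 Δ1=0000000 | 1Δ
t=6: Δ0=0000000 Δ1=0000100 | 1Δ

2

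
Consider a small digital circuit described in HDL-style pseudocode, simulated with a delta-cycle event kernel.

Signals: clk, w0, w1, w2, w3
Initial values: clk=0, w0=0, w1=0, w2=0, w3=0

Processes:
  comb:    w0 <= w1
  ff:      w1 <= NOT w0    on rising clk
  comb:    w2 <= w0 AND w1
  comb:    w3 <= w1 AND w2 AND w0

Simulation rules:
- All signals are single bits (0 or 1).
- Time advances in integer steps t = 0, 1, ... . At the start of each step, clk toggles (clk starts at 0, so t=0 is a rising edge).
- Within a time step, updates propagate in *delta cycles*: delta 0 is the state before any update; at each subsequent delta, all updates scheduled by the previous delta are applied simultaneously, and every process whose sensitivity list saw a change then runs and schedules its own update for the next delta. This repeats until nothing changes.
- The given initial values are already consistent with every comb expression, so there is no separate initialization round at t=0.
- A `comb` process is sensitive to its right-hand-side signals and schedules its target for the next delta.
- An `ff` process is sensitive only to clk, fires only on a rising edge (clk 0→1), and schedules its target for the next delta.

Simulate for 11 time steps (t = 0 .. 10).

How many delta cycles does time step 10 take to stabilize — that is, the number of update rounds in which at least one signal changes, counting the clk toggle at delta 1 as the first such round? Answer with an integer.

t=0 Δ0: w3=0 w0=0 w1=0 w2=0 clk=0
  Δ1: clk:0→1
  Δ2: w1:0→1
  Δ3: w0:0→1
  Δ4: w2:0→1
  Δ5: w3:0→1
  (5Δ to stable)
t=1 Δ0: w3=1 w0=1 w1=1 w2=1 clk=1
  Δ1: clk:1→0
  (1Δ to stable)
t=2 Δ0: w3=1 w0=1 w1=1 w2=1 clk=0
  Δ1: clk:0→1
  Δ2: w1:1→0
  Δ3: w3:1→0, w0:1→0, w2:1→0
  (3Δ to stable)
t=3 Δ0: w3=0 w0=0 w1=0 w2=0 clk=1
  Δ1: clk:1→0
  (1Δ to stable)
t=4 Δ0: w3=0 w0=0 w1=0 w2=0 clk=0
  Δ1: clk:0→1
  Δ2: w1:0→1
  Δ3: w0:0→1
  Δ4: w2:0→1
  Δ5: w3:0→1
  (5Δ to stable)
t=5 Δ0: w3=1 w0=1 w1=1 w2=1 clk=1
  Δ1: clk:1→0
  (1Δ to stable)
t=6 Δ0: w3=1 w0=1 w1=1 w2=1 clk=0
  Δ1: clk:0→1
  Δ2: w1:1→0
  Δ3: w3:1→0, w0:1→0, w2:1→0
  (3Δ to stable)
t=7 Δ0: w3=0 w0=0 w1=0 w2=0 clk=1
  Δ1: clk:1→0
  (1Δ to stable)
t=8 Δ0: w3=0 w0=0 w1=0 w2=0 clk=0
  Δ1: clk:0→1
  Δ2: w1:0→1
  Δ3: w0:0→1
  Δ4: w2:0→1
  Δ5: w3:0→1
  (5Δ to stable)
t=9 Δ0: w3=1 w0=1 w1=1 w2=1 clk=1
  Δ1: clk:1→0
  (1Δ to stable)
t=10 Δ0: w3=1 w0=1 w1=1 w2=1 clk=0
  Δ1: clk:0→1
  Δ2: w1:1→0
  Δ3: w3:1→0, w0:1→0, w2:1→0
  (3Δ to stable)

3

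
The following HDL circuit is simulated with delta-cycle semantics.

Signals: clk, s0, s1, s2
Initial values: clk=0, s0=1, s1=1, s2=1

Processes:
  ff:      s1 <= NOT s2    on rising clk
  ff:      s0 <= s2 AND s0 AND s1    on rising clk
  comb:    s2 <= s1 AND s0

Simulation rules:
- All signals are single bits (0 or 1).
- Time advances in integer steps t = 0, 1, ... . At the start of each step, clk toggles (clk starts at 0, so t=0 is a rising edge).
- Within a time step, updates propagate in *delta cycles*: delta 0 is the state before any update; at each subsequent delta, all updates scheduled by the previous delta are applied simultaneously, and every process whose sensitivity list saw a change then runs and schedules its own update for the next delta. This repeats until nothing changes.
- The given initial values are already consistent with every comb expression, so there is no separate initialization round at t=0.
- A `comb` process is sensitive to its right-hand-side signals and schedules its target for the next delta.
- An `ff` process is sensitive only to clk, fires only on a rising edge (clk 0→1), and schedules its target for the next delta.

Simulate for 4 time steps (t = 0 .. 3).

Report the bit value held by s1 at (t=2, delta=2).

1

t0.Δ0 s0=1 s1=1 clk=0 s2=1
t0.Δ1 s0=1 s1=1 clk=1 s2=1
t0.Δ2 s0=1 s1=0 clk=1 s2=1
t0.Δ3 s0=1 s1=0 clk=1 s2=0
t1.Δ0 s0=1 s1=0 clk=1 s2=0
t1.Δ1 s0=1 s1=0 clk=0 s2=0
t2.Δ0 s0=1 s1=0 clk=0 s2=0
t2.Δ1 s0=1 s1=0 clk=1 s2=0
t2.Δ2 s0=0 s1=1 clk=1 s2=0
t3.Δ0 s0=0 s1=1 clk=1 s2=0
t3.Δ1 s0=0 s1=1 clk=0 s2=0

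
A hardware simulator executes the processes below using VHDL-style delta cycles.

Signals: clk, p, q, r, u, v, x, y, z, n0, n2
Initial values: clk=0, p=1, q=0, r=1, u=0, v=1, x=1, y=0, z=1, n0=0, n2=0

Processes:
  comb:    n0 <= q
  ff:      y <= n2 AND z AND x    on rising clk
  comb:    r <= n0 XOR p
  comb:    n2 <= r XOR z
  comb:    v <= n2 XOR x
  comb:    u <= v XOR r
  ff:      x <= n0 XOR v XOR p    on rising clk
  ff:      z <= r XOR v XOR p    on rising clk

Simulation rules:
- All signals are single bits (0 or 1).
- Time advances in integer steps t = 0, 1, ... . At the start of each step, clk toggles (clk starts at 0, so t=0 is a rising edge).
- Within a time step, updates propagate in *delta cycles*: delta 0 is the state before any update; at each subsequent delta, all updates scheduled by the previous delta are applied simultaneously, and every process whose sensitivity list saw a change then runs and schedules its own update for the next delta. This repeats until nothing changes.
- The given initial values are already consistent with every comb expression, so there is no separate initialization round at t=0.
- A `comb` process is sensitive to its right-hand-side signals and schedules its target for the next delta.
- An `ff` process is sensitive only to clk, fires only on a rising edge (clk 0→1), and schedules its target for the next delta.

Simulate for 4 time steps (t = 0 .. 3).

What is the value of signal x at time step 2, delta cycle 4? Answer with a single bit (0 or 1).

[bits: z,v,x,r,y,n2,p,q,clk,n0,u]
t=0: Δ0=11110010000 Δ1=11110010100 Δ2=11010010100 Δ3=10010010100 Δ4=10010010101 | 4Δ
t=1: Δ0=10010010101 Δ1=10010010001 | 1Δ
t=2: Δ0=10010010001 Δ1=10010010101 Δ2=00110010101 Δ3=01110110101 Δ4=00110110100 Δ5=00110110101 | 5Δ
t=3: Δ0=00110110101 Δ1=00110110001 | 1Δ

1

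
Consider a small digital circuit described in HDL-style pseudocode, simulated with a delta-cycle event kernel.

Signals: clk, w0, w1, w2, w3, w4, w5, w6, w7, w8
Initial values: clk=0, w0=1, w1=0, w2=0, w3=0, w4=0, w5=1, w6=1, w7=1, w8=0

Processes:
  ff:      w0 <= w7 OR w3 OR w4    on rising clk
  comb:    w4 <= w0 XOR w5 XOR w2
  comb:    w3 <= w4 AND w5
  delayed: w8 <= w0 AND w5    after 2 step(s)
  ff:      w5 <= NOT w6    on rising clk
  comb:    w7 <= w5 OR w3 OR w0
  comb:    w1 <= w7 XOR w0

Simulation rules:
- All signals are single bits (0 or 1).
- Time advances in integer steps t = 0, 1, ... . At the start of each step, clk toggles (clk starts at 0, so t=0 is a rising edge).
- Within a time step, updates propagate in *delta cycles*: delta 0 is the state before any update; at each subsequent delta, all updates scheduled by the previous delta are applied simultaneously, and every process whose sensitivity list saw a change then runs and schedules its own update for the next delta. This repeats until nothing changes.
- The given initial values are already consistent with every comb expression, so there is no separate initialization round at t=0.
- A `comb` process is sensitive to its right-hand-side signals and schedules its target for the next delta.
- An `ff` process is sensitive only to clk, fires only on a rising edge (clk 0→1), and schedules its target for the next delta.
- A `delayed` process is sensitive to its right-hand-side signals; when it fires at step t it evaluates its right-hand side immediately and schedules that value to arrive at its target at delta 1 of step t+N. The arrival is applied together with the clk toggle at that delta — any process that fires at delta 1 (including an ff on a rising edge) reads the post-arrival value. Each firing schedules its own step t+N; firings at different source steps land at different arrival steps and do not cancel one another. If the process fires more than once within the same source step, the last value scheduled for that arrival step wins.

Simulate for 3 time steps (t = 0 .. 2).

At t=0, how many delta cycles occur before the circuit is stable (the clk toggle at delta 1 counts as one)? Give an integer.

t0.Δ0 w5=1 w3=0 w2=0 w8=0 w6=1 w0=1 w1=0 clk=0 w7=1 w4=0
t0.Δ1 w5=1 w3=0 w2=0 w8=0 w6=1 w0=1 w1=0 clk=1 w7=1 w4=0
t0.Δ2 w5=0 w3=0 w2=0 w8=0 w6=1 w0=1 w1=0 clk=1 w7=1 w4=0
t0.Δ3 w5=0 w3=0 w2=0 w8=0 w6=1 w0=1 w1=0 clk=1 w7=1 w4=1
t1.Δ0 w5=0 w3=0 w2=0 w8=0 w6=1 w0=1 w1=0 clk=1 w7=1 w4=1
t1.Δ1 w5=0 w3=0 w2=0 w8=0 w6=1 w0=1 w1=0 clk=0 w7=1 w4=1
t2.Δ0 w5=0 w3=0 w2=0 w8=0 w6=1 w0=1 w1=0 clk=0 w7=1 w4=1
t2.Δ1 w5=0 w3=0 w2=0 w8=0 w6=1 w0=1 w1=0 clk=1 w7=1 w4=1

3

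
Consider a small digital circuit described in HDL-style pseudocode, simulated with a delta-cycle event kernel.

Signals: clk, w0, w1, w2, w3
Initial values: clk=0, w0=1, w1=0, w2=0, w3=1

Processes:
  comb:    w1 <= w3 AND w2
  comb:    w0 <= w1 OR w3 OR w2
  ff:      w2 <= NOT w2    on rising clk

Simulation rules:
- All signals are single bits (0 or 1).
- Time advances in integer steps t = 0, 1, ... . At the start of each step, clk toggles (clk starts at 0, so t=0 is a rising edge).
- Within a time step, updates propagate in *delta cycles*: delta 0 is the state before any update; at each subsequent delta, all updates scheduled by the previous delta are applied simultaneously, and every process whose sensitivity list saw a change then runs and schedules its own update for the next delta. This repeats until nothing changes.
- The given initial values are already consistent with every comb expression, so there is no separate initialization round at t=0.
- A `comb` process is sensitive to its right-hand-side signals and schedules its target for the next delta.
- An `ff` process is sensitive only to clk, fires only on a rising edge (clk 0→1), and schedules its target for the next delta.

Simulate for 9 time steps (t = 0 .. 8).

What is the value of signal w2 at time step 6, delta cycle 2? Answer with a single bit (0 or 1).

0

t0.Δ0 w3=1 w1=0 w2=0 w0=1 clk=0
t0.Δ1 w3=1 w1=0 w2=0 w0=1 clk=1
t0.Δ2 w3=1 w1=0 w2=1 w0=1 clk=1
t0.Δ3 w3=1 w1=1 w2=1 w0=1 clk=1
t1.Δ0 w3=1 w1=1 w2=1 w0=1 clk=1
t1.Δ1 w3=1 w1=1 w2=1 w0=1 clk=0
t2.Δ0 w3=1 w1=1 w2=1 w0=1 clk=0
t2.Δ1 w3=1 w1=1 w2=1 w0=1 clk=1
t2.Δ2 w3=1 w1=1 w2=0 w0=1 clk=1
t2.Δ3 w3=1 w1=0 w2=0 w0=1 clk=1
t3.Δ0 w3=1 w1=0 w2=0 w0=1 clk=1
t3.Δ1 w3=1 w1=0 w2=0 w0=1 clk=0
t4.Δ0 w3=1 w1=0 w2=0 w0=1 clk=0
t4.Δ1 w3=1 w1=0 w2=0 w0=1 clk=1
t4.Δ2 w3=1 w1=0 w2=1 w0=1 clk=1
t4.Δ3 w3=1 w1=1 w2=1 w0=1 clk=1
t5.Δ0 w3=1 w1=1 w2=1 w0=1 clk=1
t5.Δ1 w3=1 w1=1 w2=1 w0=1 clk=0
t6.Δ0 w3=1 w1=1 w2=1 w0=1 clk=0
t6.Δ1 w3=1 w1=1 w2=1 w0=1 clk=1
t6.Δ2 w3=1 w1=1 w2=0 w0=1 clk=1
t6.Δ3 w3=1 w1=0 w2=0 w0=1 clk=1
t7.Δ0 w3=1 w1=0 w2=0 w0=1 clk=1
t7.Δ1 w3=1 w1=0 w2=0 w0=1 clk=0
t8.Δ0 w3=1 w1=0 w2=0 w0=1 clk=0
t8.Δ1 w3=1 w1=0 w2=0 w0=1 clk=1
t8.Δ2 w3=1 w1=0 w2=1 w0=1 clk=1
t8.Δ3 w3=1 w1=1 w2=1 w0=1 clk=1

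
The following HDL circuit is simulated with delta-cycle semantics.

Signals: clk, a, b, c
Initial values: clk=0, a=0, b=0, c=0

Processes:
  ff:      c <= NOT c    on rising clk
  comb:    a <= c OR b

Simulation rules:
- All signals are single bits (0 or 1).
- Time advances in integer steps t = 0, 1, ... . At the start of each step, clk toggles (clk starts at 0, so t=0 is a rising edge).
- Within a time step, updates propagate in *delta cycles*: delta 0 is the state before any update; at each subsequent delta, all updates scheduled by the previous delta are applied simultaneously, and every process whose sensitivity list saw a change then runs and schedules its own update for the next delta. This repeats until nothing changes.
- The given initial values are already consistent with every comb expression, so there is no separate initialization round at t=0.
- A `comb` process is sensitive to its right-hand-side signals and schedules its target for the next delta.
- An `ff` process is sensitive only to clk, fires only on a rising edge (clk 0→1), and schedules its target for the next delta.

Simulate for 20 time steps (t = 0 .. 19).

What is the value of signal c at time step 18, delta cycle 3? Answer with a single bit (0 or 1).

[bits: a,clk,c,b]
t=0: Δ0=0000 Δ1=0100 Δ2=0110 Δ3=1110 | 3Δ
t=1: Δ0=1110 Δ1=1010 | 1Δ
t=2: Δ0=1010 Δ1=1110 Δ2=1100 Δ3=0100 | 3Δ
t=3: Δ0=0100 Δ1=0000 | 1Δ
t=4: Δ0=0000 Δ1=0100 Δ2=0110 Δ3=1110 | 3Δ
t=5: Δ0=1110 Δ1=1010 | 1Δ
t=6: Δ0=1010 Δ1=1110 Δ2=1100 Δ3=0100 | 3Δ
t=7: Δ0=0100 Δ1=0000 | 1Δ
t=8: Δ0=0000 Δ1=0100 Δ2=0110 Δ3=1110 | 3Δ
t=9: Δ0=1110 Δ1=1010 | 1Δ
t=10: Δ0=1010 Δ1=1110 Δ2=1100 Δ3=0100 | 3Δ
t=11: Δ0=0100 Δ1=0000 | 1Δ
t=12: Δ0=0000 Δ1=0100 Δ2=0110 Δ3=1110 | 3Δ
t=13: Δ0=1110 Δ1=1010 | 1Δ
t=14: Δ0=1010 Δ1=1110 Δ2=1100 Δ3=0100 | 3Δ
t=15: Δ0=0100 Δ1=0000 | 1Δ
t=16: Δ0=0000 Δ1=0100 Δ2=0110 Δ3=1110 | 3Δ
t=17: Δ0=1110 Δ1=1010 | 1Δ
t=18: Δ0=1010 Δ1=1110 Δ2=1100 Δ3=0100 | 3Δ
t=19: Δ0=0100 Δ1=0000 | 1Δ

0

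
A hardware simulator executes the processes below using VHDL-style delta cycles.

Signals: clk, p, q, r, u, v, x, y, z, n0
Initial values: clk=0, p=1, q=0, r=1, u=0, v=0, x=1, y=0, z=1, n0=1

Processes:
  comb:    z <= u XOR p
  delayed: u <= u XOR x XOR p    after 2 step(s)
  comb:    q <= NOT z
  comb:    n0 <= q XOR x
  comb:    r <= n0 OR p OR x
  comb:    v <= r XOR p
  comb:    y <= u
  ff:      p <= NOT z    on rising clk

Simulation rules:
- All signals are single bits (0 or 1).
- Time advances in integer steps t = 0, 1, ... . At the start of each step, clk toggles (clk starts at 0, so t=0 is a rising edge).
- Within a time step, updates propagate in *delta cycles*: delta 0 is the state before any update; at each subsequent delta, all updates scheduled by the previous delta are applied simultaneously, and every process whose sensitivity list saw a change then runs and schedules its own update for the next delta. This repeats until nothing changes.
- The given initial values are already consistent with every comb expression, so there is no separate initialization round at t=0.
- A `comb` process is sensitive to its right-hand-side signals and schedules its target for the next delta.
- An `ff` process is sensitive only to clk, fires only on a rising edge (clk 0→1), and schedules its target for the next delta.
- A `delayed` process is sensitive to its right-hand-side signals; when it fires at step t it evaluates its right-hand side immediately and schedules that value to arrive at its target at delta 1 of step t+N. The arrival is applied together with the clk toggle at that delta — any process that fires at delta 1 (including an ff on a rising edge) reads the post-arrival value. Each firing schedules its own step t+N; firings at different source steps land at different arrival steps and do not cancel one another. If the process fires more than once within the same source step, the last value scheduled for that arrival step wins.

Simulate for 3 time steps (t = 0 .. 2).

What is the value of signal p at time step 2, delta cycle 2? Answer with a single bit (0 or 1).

[bits: q,n0,x,v,z,u,p,clk,r,y]
t=0: Δ0=0110101010 Δ1=0110101110 Δ2=0110100110 Δ3=0111000110 Δ4=1111000110 Δ5=1011000110 | 5Δ
t=1: Δ0=1011000110 Δ1=1011000010 | 1Δ
t=2: Δ0=1011000010 Δ1=1011010110 Δ2=1011111111 Δ3=0010011111 Δ4=1110011111 Δ5=1010011111 | 5Δ

1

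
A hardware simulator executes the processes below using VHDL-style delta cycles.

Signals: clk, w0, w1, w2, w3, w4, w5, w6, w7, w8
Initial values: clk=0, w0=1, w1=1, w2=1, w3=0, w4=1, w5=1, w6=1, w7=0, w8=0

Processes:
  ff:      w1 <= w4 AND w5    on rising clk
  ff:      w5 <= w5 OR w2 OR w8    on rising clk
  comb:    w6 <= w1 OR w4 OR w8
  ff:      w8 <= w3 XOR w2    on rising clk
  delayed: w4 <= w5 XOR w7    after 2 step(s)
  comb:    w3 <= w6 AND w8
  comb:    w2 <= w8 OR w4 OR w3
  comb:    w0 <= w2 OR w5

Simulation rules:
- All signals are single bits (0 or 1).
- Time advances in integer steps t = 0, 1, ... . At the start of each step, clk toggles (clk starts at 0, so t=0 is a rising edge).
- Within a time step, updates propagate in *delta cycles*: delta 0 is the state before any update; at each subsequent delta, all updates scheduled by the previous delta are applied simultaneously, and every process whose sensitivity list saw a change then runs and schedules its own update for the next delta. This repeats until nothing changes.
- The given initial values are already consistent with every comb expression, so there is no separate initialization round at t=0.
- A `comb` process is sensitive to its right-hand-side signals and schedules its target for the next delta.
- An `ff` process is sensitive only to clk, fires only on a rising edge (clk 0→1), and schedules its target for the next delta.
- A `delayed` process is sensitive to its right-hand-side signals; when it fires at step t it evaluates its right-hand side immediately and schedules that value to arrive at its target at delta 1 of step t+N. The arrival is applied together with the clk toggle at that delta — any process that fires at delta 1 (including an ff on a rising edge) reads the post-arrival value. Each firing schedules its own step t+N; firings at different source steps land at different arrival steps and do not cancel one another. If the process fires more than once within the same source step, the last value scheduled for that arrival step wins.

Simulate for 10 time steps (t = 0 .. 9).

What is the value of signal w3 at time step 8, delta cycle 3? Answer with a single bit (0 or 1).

1

t0.Δ0 clk=0 w4=1 w7=0 w2=1 w0=1 w6=1 w1=1 w5=1 w8=0 w3=0
t0.Δ1 clk=1 w4=1 w7=0 w2=1 w0=1 w6=1 w1=1 w5=1 w8=0 w3=0
t0.Δ2 clk=1 w4=1 w7=0 w2=1 w0=1 w6=1 w1=1 w5=1 w8=1 w3=0
t0.Δ3 clk=1 w4=1 w7=0 w2=1 w0=1 w6=1 w1=1 w5=1 w8=1 w3=1
t1.Δ0 clk=1 w4=1 w7=0 w2=1 w0=1 w6=1 w1=1 w5=1 w8=1 w3=1
t1.Δ1 clk=0 w4=1 w7=0 w2=1 w0=1 w6=1 w1=1 w5=1 w8=1 w3=1
t2.Δ0 clk=0 w4=1 w7=0 w2=1 w0=1 w6=1 w1=1 w5=1 w8=1 w3=1
t2.Δ1 clk=1 w4=1 w7=0 w2=1 w0=1 w6=1 w1=1 w5=1 w8=1 w3=1
t2.Δ2 clk=1 w4=1 w7=0 w2=1 w0=1 w6=1 w1=1 w5=1 w8=0 w3=1
t2.Δ3 clk=1 w4=1 w7=0 w2=1 w0=1 w6=1 w1=1 w5=1 w8=0 w3=0
t3.Δ0 clk=1 w4=1 w7=0 w2=1 w0=1 w6=1 w1=1 w5=1 w8=0 w3=0
t3.Δ1 clk=0 w4=1 w7=0 w2=1 w0=1 w6=1 w1=1 w5=1 w8=0 w3=0
t4.Δ0 clk=0 w4=1 w7=0 w2=1 w0=1 w6=1 w1=1 w5=1 w8=0 w3=0
t4.Δ1 clk=1 w4=1 w7=0 w2=1 w0=1 w6=1 w1=1 w5=1 w8=0 w3=0
t4.Δ2 clk=1 w4=1 w7=0 w2=1 w0=1 w6=1 w1=1 w5=1 w8=1 w3=0
t4.Δ3 clk=1 w4=1 w7=0 w2=1 w0=1 w6=1 w1=1 w5=1 w8=1 w3=1
t5.Δ0 clk=1 w4=1 w7=0 w2=1 w0=1 w6=1 w1=1 w5=1 w8=1 w3=1
t5.Δ1 clk=0 w4=1 w7=0 w2=1 w0=1 w6=1 w1=1 w5=1 w8=1 w3=1
t6.Δ0 clk=0 w4=1 w7=0 w2=1 w0=1 w6=1 w1=1 w5=1 w8=1 w3=1
t6.Δ1 clk=1 w4=1 w7=0 w2=1 w0=1 w6=1 w1=1 w5=1 w8=1 w3=1
t6.Δ2 clk=1 w4=1 w7=0 w2=1 w0=1 w6=1 w1=1 w5=1 w8=0 w3=1
t6.Δ3 clk=1 w4=1 w7=0 w2=1 w0=1 w6=1 w1=1 w5=1 w8=0 w3=0
t7.Δ0 clk=1 w4=1 w7=0 w2=1 w0=1 w6=1 w1=1 w5=1 w8=0 w3=0
t7.Δ1 clk=0 w4=1 w7=0 w2=1 w0=1 w6=1 w1=1 w5=1 w8=0 w3=0
t8.Δ0 clk=0 w4=1 w7=0 w2=1 w0=1 w6=1 w1=1 w5=1 w8=0 w3=0
t8.Δ1 clk=1 w4=1 w7=0 w2=1 w0=1 w6=1 w1=1 w5=1 w8=0 w3=0
t8.Δ2 clk=1 w4=1 w7=0 w2=1 w0=1 w6=1 w1=1 w5=1 w8=1 w3=0
t8.Δ3 clk=1 w4=1 w7=0 w2=1 w0=1 w6=1 w1=1 w5=1 w8=1 w3=1
t9.Δ0 clk=1 w4=1 w7=0 w2=1 w0=1 w6=1 w1=1 w5=1 w8=1 w3=1
t9.Δ1 clk=0 w4=1 w7=0 w2=1 w0=1 w6=1 w1=1 w5=1 w8=1 w3=1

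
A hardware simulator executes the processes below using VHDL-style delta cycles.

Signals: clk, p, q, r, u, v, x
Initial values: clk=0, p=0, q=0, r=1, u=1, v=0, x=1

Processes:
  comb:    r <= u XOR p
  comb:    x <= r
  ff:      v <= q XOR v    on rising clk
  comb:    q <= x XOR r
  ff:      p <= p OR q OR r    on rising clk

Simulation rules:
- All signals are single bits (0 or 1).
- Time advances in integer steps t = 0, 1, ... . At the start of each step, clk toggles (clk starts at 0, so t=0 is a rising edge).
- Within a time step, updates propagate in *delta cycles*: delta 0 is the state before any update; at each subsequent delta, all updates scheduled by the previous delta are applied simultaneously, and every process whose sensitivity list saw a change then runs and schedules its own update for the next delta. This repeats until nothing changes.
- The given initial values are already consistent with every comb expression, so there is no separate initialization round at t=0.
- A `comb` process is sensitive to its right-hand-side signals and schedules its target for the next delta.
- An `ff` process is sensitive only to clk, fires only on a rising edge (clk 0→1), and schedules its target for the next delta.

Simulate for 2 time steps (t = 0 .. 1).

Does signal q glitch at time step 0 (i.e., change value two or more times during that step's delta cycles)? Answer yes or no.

t0.Δ0 u=1 x=1 r=1 v=0 clk=0 q=0 p=0
t0.Δ1 u=1 x=1 r=1 v=0 clk=1 q=0 p=0
t0.Δ2 u=1 x=1 r=1 v=0 clk=1 q=0 p=1
t0.Δ3 u=1 x=1 r=0 v=0 clk=1 q=0 p=1
t0.Δ4 u=1 x=0 r=0 v=0 clk=1 q=1 p=1
t0.Δ5 u=1 x=0 r=0 v=0 clk=1 q=0 p=1
t1.Δ0 u=1 x=0 r=0 v=0 clk=1 q=0 p=1
t1.Δ1 u=1 x=0 r=0 v=0 clk=0 q=0 p=1

yes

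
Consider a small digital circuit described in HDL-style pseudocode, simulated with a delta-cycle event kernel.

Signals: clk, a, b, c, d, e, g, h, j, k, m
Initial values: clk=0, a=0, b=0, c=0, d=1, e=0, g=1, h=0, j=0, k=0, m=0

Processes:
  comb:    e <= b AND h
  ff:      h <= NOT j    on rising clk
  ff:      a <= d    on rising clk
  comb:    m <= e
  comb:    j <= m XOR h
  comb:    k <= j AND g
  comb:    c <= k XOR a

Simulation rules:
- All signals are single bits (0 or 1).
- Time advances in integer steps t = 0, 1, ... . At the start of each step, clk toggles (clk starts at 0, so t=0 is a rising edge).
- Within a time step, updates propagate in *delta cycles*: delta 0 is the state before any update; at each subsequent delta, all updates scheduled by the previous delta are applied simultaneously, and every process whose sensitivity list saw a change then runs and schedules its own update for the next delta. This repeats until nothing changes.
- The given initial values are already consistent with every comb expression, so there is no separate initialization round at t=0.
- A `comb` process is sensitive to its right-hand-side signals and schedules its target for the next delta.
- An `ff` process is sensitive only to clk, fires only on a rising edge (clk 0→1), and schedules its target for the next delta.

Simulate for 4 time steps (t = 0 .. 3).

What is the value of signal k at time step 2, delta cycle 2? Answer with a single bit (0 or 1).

1

t0.Δ0 e=0 g=1 clk=0 c=0 k=0 a=0 j=0 m=0 d=1 b=0 h=0
t0.Δ1 e=0 g=1 clk=1 c=0 k=0 a=0 j=0 m=0 d=1 b=0 h=0
t0.Δ2 e=0 g=1 clk=1 c=0 k=0 a=1 j=0 m=0 d=1 b=0 h=1
t0.Δ3 e=0 g=1 clk=1 c=1 k=0 a=1 j=1 m=0 d=1 b=0 h=1
t0.Δ4 e=0 g=1 clk=1 c=1 k=1 a=1 j=1 m=0 d=1 b=0 h=1
t0.Δ5 e=0 g=1 clk=1 c=0 k=1 a=1 j=1 m=0 d=1 b=0 h=1
t1.Δ0 e=0 g=1 clk=1 c=0 k=1 a=1 j=1 m=0 d=1 b=0 h=1
t1.Δ1 e=0 g=1 clk=0 c=0 k=1 a=1 j=1 m=0 d=1 b=0 h=1
t2.Δ0 e=0 g=1 clk=0 c=0 k=1 a=1 j=1 m=0 d=1 b=0 h=1
t2.Δ1 e=0 g=1 clk=1 c=0 k=1 a=1 j=1 m=0 d=1 b=0 h=1
t2.Δ2 e=0 g=1 clk=1 c=0 k=1 a=1 j=1 m=0 d=1 b=0 h=0
t2.Δ3 e=0 g=1 clk=1 c=0 k=1 a=1 j=0 m=0 d=1 b=0 h=0
t2.Δ4 e=0 g=1 clk=1 c=0 k=0 a=1 j=0 m=0 d=1 b=0 h=0
t2.Δ5 e=0 g=1 clk=1 c=1 k=0 a=1 j=0 m=0 d=1 b=0 h=0
t3.Δ0 e=0 g=1 clk=1 c=1 k=0 a=1 j=0 m=0 d=1 b=0 h=0
t3.Δ1 e=0 g=1 clk=0 c=1 k=0 a=1 j=0 m=0 d=1 b=0 h=0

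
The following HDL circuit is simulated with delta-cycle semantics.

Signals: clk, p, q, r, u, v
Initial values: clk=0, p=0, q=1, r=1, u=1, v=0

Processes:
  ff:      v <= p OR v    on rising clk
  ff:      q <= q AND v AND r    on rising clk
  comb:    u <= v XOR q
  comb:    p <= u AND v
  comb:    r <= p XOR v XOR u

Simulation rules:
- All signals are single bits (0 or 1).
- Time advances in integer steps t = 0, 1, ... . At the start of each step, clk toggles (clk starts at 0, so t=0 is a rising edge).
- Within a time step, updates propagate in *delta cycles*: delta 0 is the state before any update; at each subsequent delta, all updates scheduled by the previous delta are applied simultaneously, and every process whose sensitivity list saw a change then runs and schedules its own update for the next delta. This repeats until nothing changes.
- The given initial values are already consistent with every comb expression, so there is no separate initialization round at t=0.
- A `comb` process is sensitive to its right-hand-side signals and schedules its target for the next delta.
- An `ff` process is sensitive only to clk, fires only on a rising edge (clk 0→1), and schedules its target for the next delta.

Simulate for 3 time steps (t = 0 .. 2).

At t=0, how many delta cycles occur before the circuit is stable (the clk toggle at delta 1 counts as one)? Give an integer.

4

t=0 Δ0: clk=0 r=1 u=1 v=0 q=1 p=0
  Δ1: clk:0→1
  Δ2: q:1→0
  Δ3: u:1→0
  Δ4: r:1→0
  (4Δ to stable)
t=1 Δ0: clk=1 r=0 u=0 v=0 q=0 p=0
  Δ1: clk:1→0
  (1Δ to stable)
t=2 Δ0: clk=0 r=0 u=0 v=0 q=0 p=0
  Δ1: clk:0→1
  (1Δ to stable)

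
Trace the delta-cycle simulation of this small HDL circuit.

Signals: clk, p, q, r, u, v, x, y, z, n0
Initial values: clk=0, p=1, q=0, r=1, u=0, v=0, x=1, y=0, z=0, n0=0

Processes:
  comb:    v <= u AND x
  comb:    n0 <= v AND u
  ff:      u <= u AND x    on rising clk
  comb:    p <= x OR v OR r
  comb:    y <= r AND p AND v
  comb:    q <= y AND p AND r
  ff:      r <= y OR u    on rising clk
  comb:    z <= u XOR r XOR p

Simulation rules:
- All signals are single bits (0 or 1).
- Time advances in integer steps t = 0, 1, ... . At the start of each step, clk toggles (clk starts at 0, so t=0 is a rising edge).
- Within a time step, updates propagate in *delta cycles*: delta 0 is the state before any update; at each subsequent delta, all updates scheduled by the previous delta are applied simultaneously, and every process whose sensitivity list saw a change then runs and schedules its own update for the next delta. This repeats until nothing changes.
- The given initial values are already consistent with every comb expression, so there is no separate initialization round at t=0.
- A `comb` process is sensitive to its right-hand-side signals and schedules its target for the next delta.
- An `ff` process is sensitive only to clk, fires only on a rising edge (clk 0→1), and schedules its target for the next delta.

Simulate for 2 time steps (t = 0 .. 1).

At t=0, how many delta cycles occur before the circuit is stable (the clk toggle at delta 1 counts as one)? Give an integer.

3

t=0 Δ0: x=1 z=0 u=0 n0=0 p=1 y=0 clk=0 q=0 r=1 v=0
  Δ1: clk:0→1
  Δ2: r:1→0
  Δ3: z:0→1
  (3Δ to stable)
t=1 Δ0: x=1 z=1 u=0 n0=0 p=1 y=0 clk=1 q=0 r=0 v=0
  Δ1: clk:1→0
  (1Δ to stable)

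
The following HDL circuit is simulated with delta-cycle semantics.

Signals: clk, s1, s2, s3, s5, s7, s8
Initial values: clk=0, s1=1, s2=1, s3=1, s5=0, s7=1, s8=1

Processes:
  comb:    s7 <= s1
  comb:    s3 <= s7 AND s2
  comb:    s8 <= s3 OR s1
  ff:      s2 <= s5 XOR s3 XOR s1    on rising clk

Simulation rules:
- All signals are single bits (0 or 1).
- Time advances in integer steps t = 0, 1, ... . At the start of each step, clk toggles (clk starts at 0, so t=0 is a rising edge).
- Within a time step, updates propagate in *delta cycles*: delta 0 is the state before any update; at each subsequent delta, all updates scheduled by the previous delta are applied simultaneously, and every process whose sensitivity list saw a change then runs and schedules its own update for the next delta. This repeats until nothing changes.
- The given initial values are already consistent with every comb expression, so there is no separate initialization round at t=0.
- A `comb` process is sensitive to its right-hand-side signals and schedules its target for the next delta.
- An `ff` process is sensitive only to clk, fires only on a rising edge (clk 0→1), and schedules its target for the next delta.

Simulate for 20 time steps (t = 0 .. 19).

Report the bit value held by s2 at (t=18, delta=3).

[bits: s5,s3,s8,clk,s2,s1,s7]
t=0: Δ0=0110111 Δ1=0111111 Δ2=0111011 Δ3=0011011 | 3Δ
t=1: Δ0=0011011 Δ1=0010011 | 1Δ
t=2: Δ0=0010011 Δ1=0011011 Δ2=0011111 Δ3=0111111 | 3Δ
t=3: Δ0=0111111 Δ1=0110111 | 1Δ
t=4: Δ0=0110111 Δ1=0111111 Δ2=0111011 Δ3=0011011 | 3Δ
t=5: Δ0=0011011 Δ1=0010011 | 1Δ
t=6: Δ0=0010011 Δ1=0011011 Δ2=0011111 Δ3=0111111 | 3Δ
t=7: Δ0=0111111 Δ1=0110111 | 1Δ
t=8: Δ0=0110111 Δ1=0111111 Δ2=0111011 Δ3=0011011 | 3Δ
t=9: Δ0=0011011 Δ1=0010011 | 1Δ
t=10: Δ0=0010011 Δ1=0011011 Δ2=0011111 Δ3=0111111 | 3Δ
t=11: Δ0=0111111 Δ1=0110111 | 1Δ
t=12: Δ0=0110111 Δ1=0111111 Δ2=0111011 Δ3=0011011 | 3Δ
t=13: Δ0=0011011 Δ1=0010011 | 1Δ
t=14: Δ0=0010011 Δ1=0011011 Δ2=0011111 Δ3=0111111 | 3Δ
t=15: Δ0=0111111 Δ1=0110111 | 1Δ
t=16: Δ0=0110111 Δ1=0111111 Δ2=0111011 Δ3=0011011 | 3Δ
t=17: Δ0=0011011 Δ1=0010011 | 1Δ
t=18: Δ0=0010011 Δ1=0011011 Δ2=0011111 Δ3=0111111 | 3Δ
t=19: Δ0=0111111 Δ1=0110111 | 1Δ

1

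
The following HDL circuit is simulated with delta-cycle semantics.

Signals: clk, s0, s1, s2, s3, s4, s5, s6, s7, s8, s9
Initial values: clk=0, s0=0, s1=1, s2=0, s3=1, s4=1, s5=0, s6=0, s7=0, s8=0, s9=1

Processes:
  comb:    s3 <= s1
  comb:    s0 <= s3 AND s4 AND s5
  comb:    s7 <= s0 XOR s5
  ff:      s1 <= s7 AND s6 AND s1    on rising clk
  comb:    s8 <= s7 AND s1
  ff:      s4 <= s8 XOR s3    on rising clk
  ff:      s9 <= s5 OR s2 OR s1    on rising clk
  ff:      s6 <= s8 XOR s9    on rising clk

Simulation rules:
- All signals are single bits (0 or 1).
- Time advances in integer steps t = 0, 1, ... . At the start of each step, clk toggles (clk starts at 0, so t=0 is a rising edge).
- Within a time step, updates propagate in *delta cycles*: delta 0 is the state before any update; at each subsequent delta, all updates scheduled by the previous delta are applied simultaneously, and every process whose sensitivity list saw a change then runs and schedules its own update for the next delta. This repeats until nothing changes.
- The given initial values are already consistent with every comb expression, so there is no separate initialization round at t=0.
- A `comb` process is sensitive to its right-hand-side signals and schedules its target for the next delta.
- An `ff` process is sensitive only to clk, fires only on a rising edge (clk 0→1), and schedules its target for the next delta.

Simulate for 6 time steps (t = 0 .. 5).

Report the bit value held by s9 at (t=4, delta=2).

0

t=0 Δ0: s8=0 s3=1 s5=0 s1=1 clk=0 s0=0 s2=0 s9=1 s6=0 s4=1 s7=0
  Δ1: clk:0→1
  Δ2: s1:1→0, s6:0→1
  Δ3: s3:1→0
  (3Δ to stable)
t=1 Δ0: s8=0 s3=0 s5=0 s1=0 clk=1 s0=0 s2=0 s9=1 s6=1 s4=1 s7=0
  Δ1: clk:1→0
  (1Δ to stable)
t=2 Δ0: s8=0 s3=0 s5=0 s1=0 clk=0 s0=0 s2=0 s9=1 s6=1 s4=1 s7=0
  Δ1: clk:0→1
  Δ2: s9:1→0, s4:1→0
  (2Δ to stable)
t=3 Δ0: s8=0 s3=0 s5=0 s1=0 clk=1 s0=0 s2=0 s9=0 s6=1 s4=0 s7=0
  Δ1: clk:1→0
  (1Δ to stable)
t=4 Δ0: s8=0 s3=0 s5=0 s1=0 clk=0 s0=0 s2=0 s9=0 s6=1 s4=0 s7=0
  Δ1: clk:0→1
  Δ2: s6:1→0
  (2Δ to stable)
t=5 Δ0: s8=0 s3=0 s5=0 s1=0 clk=1 s0=0 s2=0 s9=0 s6=0 s4=0 s7=0
  Δ1: clk:1→0
  (1Δ to stable)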